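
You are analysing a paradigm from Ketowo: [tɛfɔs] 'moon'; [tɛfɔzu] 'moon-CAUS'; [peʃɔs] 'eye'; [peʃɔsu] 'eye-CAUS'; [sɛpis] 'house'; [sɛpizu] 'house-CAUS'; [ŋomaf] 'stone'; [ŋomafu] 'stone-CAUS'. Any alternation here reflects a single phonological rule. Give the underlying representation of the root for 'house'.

/sɛpiz/

In [sɛpis] and [sɛpizu] the final segment of 'house' alternates: [s] ~ [z].
If /s/ were underlying and a rule turned it into [z] before the CAUS suffix, 'eye' would also alternate; but it has [s] in both [peʃɔs] and [peʃɔsu].
The underlying segment must be /z/; voiced obstruents become voiceless word-finally, yielding [s] there.
The underlying form of 'house' is therefore /sɛpiz/.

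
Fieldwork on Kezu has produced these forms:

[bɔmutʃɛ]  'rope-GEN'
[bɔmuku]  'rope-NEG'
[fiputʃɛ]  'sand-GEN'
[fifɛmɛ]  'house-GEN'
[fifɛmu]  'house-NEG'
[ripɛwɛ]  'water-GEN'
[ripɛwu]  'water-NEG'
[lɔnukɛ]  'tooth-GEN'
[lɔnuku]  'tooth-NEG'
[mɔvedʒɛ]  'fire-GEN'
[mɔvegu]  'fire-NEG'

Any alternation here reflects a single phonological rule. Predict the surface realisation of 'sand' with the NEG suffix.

[fipuku]

The stem for 'rope' ends in [tʃ] in [bɔmutʃɛ] but [k] in [bɔmuku].
But 'tooth' keeps [k] in both environments ([lɔnukɛ], [lɔnuku]), so there is no rule changing /k/ to [tʃ] before the GEN suffix.
So /tʃ/ is underlying, and a rule of depalatalization — palato-alveolar /tʃ/ and /dʒ/ become [k] and [g] when no front vowel follows — gives [k].
From [fiputʃɛ] the stem 'sand' is /fiputʃ/; when no front vowel follows this yields [fipuku].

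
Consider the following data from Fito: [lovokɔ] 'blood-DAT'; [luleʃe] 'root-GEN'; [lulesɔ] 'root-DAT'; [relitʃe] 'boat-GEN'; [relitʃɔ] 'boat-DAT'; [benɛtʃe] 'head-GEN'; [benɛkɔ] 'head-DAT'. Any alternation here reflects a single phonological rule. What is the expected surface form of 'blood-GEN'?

The stem for 'head' ends in [tʃ] in [benɛtʃe] but [k] in [benɛkɔ].
Compare 'boat', with invariant [tʃ] in [relitʃe] and [relitʃɔ]: an analysis with underlying /tʃ/ and a rule producing [k] before the DAT suffix would wrongly predict alternation here too.
Therefore /k/ is basic and [tʃ] is derived by palatalization before a front vowel (/k/ and /s/ become palato-alveolar [tʃ] and [ʃ] before a front vowel).
From [lovokɔ] the stem 'blood' is /lovok/; before a front vowel this yields [lovotʃe].

[lovotʃe]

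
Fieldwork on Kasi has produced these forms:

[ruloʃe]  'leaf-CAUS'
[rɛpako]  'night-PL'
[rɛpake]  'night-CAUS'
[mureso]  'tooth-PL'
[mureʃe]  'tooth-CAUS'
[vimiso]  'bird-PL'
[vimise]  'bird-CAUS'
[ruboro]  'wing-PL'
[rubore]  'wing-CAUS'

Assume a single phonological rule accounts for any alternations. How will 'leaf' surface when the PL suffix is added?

[ruloso]

In [mureso] and [mureʃe] the final segment of 'tooth' alternates: [s] ~ [ʃ].
But 'bird' keeps [s] in both environments ([vimiso], [vimise]), so there is no rule changing /s/ to [ʃ] before the CAUS suffix.
The underlying segment must be /ʃ/; palato-alveolar /ʃ/ becomes [s] when no front vowel follows, yielding [s] there.
From [ruloʃe] the stem 'leaf' is /ruloʃ/; when no front vowel follows this yields [ruloso].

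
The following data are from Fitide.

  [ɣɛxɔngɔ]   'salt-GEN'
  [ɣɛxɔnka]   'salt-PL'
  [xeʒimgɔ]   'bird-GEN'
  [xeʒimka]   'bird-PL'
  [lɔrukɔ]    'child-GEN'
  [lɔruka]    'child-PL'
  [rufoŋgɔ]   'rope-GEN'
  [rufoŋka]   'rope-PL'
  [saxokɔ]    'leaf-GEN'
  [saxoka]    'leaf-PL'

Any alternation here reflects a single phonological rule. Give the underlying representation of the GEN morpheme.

The GEN suffix surfaces as [-gɔ] and [-kɔ], depending on the final segment of the stem.
The PL suffix, which begins with [k], is invariant after every stem; so [k] is not altered by any rule here.
The GEN suffix is therefore /-gɔ/ underlyingly, with post-vocalic devoicing: voiced stops become voiceless after a vowel.

/-gɔ/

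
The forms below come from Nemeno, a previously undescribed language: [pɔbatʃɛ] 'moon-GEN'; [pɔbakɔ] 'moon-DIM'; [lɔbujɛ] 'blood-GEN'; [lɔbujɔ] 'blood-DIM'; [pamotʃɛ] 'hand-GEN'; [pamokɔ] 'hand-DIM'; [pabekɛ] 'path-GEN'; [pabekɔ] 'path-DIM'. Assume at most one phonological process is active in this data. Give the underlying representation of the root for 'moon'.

In [pɔbatʃɛ] and [pɔbakɔ] the final segment of 'moon' alternates: [tʃ] ~ [k].
If /k/ were underlying and a rule turned it into [tʃ] before the GEN suffix, 'path' would also alternate; but it has [k] in both [pabekɛ] and [pabekɔ].
So /tʃ/ is underlying, and a rule of depalatalization — palato-alveolar /tʃ/ becomes [k] when no front vowel follows — gives [k].

/pɔbatʃ/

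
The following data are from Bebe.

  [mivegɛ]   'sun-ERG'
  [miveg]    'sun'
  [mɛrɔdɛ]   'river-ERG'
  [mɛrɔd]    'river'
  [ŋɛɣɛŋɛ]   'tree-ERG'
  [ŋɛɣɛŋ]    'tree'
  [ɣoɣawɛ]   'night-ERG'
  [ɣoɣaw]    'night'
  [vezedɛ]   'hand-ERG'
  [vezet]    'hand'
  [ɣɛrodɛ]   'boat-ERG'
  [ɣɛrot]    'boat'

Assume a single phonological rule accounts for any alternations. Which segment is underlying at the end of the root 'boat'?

/t/

'boat' shows [d] ~ [t] at the end of the stem ([ɣɛrodɛ] vs [ɣɛrot]).
The stem 'river' ([mɛrɔdɛ], [mɛrɔd]) shows [d] unchanged in both environments, so [d] cannot be basic with [t] derived in isolation.
The underlying segment must be /t/; voiceless stops become voiced between vowels, yielding [d] there.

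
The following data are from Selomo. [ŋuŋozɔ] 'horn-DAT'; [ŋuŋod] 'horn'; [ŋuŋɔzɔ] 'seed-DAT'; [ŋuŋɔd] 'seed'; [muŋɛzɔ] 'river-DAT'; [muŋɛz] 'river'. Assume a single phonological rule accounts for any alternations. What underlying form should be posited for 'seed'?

The stem for 'seed' ends in [z] in [ŋuŋɔzɔ] but [d] in [ŋuŋɔd].
But 'river' keeps [z] in both environments ([muŋɛzɔ], [muŋɛz]), so there is no rule changing /z/ to [d] in isolation.
So /d/ is underlying, and a rule of intervocalic spirantization — voiced stops become fricatives between vowels — gives [z].
The underlying form of 'seed' is therefore /ŋuŋɔd/.

/ŋuŋɔd/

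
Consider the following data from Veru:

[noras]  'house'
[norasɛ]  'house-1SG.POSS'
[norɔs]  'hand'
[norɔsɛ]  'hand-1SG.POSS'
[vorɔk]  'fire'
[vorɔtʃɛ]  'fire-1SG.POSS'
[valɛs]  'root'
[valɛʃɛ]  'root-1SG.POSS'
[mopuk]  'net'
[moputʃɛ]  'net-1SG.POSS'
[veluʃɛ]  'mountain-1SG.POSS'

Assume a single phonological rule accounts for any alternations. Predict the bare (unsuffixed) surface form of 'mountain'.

[velus]

'root' shows [s] ~ [ʃ] at the end of the stem ([valɛs] vs [valɛʃɛ]).
Compare 'hand', with invariant [s] in [norɔs] and [norɔsɛ]: an analysis with underlying /s/ and a rule producing [ʃ] before the 1SG.POSS suffix would wrongly predict alternation here too.
Therefore /ʃ/ is basic and [s] is derived by depalatalization (palato-alveolar /tʃ/ and /ʃ/ become [k] and [s] when no front vowel follows).
The one attested form of 'mountain', [veluʃɛ], shows underlying /veluʃ/. Applying the same rule when no front vowel follows gives [velus].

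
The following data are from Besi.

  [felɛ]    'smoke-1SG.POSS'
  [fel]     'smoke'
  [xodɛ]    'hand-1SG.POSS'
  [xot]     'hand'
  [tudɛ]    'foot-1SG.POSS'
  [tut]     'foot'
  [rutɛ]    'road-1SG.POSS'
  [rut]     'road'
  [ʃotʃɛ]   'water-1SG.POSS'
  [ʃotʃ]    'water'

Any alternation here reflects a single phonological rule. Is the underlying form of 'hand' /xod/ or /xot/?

/xod/

In [xodɛ] and [xot] the final segment of 'hand' alternates: [d] ~ [t].
The stem 'road' ([rutɛ], [rut]) shows [t] unchanged in both environments, so [t] cannot be basic with [d] derived before the 1SG.POSS suffix.
So /d/ is underlying, and a rule of word-final obstruent devoicing — voiced obstruents become voiceless word-finally — gives [t].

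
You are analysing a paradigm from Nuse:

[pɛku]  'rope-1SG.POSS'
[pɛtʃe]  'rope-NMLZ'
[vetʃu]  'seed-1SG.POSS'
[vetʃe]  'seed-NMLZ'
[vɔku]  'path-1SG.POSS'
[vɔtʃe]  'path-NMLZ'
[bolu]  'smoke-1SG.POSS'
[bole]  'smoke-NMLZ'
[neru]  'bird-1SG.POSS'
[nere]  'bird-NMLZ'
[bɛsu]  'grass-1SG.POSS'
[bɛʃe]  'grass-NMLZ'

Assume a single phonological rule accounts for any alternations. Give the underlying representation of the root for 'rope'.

'rope' shows [k] ~ [tʃ] at the end of the stem ([pɛku] vs [pɛtʃe]).
The stem 'seed' ([vetʃu], [vetʃe]) shows [tʃ] unchanged in both environments, so [tʃ] cannot be basic with [k] derived before the 1SG.POSS suffix.
Therefore /k/ is basic and [tʃ] is derived by palatalization before a front vowel (/k/ and /s/ become palato-alveolar [tʃ] and [ʃ] before a front vowel).
So 'rope' = /pɛk/.

/pɛk/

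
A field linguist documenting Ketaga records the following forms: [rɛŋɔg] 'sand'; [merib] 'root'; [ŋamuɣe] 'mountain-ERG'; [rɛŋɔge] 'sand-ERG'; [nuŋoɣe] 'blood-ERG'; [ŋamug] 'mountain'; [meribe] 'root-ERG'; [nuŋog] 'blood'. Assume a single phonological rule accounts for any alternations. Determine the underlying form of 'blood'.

In [nuŋoɣe] and [nuŋog] the final segment of 'blood' alternates: [ɣ] ~ [g].
If /g/ were underlying and a rule turned it into [ɣ] before the ERG suffix, 'sand' would also alternate; but it has [g] in both [rɛŋɔge] and [rɛŋɔg].
The alternation reflects word-final hardening: voiced fricatives become stops word-finally. /ɣ/ is underlying.
The underlying form of 'blood' is therefore /nuŋoɣ/.

/nuŋoɣ/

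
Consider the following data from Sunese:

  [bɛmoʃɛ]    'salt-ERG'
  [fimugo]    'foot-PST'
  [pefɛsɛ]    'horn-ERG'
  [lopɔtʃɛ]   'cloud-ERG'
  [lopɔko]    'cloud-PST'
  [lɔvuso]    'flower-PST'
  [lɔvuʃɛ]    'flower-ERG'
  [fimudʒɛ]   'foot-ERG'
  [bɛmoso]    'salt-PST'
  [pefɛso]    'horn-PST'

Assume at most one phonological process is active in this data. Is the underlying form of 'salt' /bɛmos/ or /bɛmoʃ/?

/bɛmoʃ/

In [bɛmoso] and [bɛmoʃɛ] the final segment of 'salt' alternates: [s] ~ [ʃ].
The stem 'horn' ([pefɛso], [pefɛsɛ]) shows [s] unchanged in both environments, so [s] cannot be basic with [ʃ] derived before the ERG suffix.
The alternation reflects depalatalization: palato-alveolar /tʃ/, /dʒ/ and /ʃ/ become [k], [g] and [s] when no front vowel follows. /ʃ/ is underlying.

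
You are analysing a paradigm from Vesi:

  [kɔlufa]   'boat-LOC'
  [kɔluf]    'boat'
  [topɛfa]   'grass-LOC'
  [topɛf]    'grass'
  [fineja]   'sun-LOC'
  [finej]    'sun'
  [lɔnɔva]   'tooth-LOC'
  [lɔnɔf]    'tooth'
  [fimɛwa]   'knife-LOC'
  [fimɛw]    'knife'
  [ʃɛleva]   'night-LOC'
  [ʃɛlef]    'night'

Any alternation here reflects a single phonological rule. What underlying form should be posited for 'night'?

/ʃɛlev/

The stem for 'night' ends in [v] in [ʃɛleva] but [f] in [ʃɛlef].
The stem 'boat' ([kɔlufa], [kɔluf]) shows [f] unchanged in both environments, so [f] cannot be basic with [v] derived before the LOC suffix.
So /v/ is underlying, and a rule of word-final obstruent devoicing — voiced obstruents become voiceless word-finally — gives [f].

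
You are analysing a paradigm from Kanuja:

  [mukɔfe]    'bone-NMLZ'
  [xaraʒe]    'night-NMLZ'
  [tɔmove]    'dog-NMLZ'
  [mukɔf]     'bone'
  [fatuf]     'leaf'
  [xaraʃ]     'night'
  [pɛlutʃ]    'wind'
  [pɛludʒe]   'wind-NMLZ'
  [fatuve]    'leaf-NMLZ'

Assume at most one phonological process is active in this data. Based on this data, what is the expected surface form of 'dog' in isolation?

[tɔmof]

'leaf' shows [f] ~ [v] at the end of the stem ([fatuf] vs [fatuve]).
Compare 'bone', with invariant [f] in [mukɔf] and [mukɔfe]: an analysis with underlying /f/ and a rule producing [v] before the NMLZ suffix would wrongly predict alternation here too.
The alternation reflects word-final obstruent devoicing: voiced obstruents become voiceless word-finally. /v/ is underlying.
From [tɔmove] the stem 'dog' is /tɔmov/; word-finally this yields [tɔmof].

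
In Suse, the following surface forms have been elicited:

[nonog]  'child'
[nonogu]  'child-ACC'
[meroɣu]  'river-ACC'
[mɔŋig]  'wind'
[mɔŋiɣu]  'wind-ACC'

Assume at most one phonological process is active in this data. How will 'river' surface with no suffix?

[merog]

The stem for 'wind' ends in [g] in [mɔŋig] but [ɣ] in [mɔŋiɣu].
The stem 'child' ([nonog], [nonogu]) shows [g] unchanged in both environments, so [g] cannot be basic with [ɣ] derived before the ACC suffix.
So /ɣ/ is underlying, and a rule of word-final hardening — voiced fricatives become stops word-finally — gives [g].
The one attested form of 'river', [meroɣu], shows underlying /meroɣ/. Applying the same rule word-finally gives [merog].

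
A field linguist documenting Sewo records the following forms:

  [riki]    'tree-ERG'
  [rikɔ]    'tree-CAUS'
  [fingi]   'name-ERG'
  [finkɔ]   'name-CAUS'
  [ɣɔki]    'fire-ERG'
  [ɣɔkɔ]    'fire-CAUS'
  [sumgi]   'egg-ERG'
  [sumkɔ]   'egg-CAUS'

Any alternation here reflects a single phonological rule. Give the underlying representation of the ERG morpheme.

The ERG suffix surfaces as [-gi] and [-ki], depending on the final segment of the stem.
By contrast the CAUS suffix keeps its initial [k] throughout — that segment must be underlying.
So the underlying form is /-gi/, and voiced stops become voiceless after a vowel.

/-gi/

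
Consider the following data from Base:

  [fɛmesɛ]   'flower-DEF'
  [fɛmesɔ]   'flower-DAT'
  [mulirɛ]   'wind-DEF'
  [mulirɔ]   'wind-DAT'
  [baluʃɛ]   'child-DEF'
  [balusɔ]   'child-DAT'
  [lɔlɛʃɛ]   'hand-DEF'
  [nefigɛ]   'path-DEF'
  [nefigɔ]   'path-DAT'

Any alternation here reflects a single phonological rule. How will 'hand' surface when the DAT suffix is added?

The root 'child' surfaces as [baluʃɛ] and [balusɔ], with a stem-final [ʃ] ~ [s] alternation.
But 'flower' keeps [s] in both environments ([fɛmesɛ], [fɛmesɔ]), so there is no rule changing /s/ to [ʃ] before the DEF suffix.
The underlying segment must be /ʃ/; palato-alveolar /ʃ/ becomes [s] when no front vowel follows, yielding [s] there.
From [lɔlɛʃɛ] the stem 'hand' is /lɔlɛʃ/; when no front vowel follows this yields [lɔlɛsɔ].

[lɔlɛsɔ]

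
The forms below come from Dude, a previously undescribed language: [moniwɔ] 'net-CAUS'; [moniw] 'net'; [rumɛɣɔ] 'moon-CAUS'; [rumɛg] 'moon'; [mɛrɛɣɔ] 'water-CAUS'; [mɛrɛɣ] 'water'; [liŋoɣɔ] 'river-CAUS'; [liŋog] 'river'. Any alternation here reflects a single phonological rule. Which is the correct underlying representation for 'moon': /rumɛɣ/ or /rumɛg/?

/rumɛg/

The root 'moon' surfaces as [rumɛɣɔ] and [rumɛg], with a stem-final [ɣ] ~ [g] alternation.
If /ɣ/ were underlying and a rule turned it into [g] in isolation, 'water' would also alternate; but it has [ɣ] in both [mɛrɛɣɔ] and [mɛrɛɣ].
The alternation reflects intervocalic spirantization: voiced stops become fricatives between vowels. /g/ is underlying.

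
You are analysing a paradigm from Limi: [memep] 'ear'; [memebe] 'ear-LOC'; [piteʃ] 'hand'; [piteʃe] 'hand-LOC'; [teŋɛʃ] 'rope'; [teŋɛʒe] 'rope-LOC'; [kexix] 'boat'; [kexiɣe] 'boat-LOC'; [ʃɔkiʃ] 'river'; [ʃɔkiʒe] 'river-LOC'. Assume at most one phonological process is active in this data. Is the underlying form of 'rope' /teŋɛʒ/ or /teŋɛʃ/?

/teŋɛʒ/

The root 'rope' surfaces as [teŋɛʃ] and [teŋɛʒe], with a stem-final [ʃ] ~ [ʒ] alternation.
But 'hand' keeps [ʃ] in both environments ([piteʃ], [piteʃe]), so there is no rule changing /ʃ/ to [ʒ] before the LOC suffix.
Therefore /ʒ/ is basic and [ʃ] is derived by word-final obstruent devoicing (voiced obstruents become voiceless word-finally).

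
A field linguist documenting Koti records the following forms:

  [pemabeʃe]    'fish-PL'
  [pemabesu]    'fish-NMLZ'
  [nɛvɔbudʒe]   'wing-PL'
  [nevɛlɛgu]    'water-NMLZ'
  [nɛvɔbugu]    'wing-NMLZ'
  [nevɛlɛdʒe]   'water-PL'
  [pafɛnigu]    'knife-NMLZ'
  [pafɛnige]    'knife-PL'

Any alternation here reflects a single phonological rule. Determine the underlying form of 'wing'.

/nɛvɔbudʒ/

The stem for 'wing' ends in [g] in [nɛvɔbugu] but [dʒ] in [nɛvɔbudʒe].
But 'knife' keeps [g] in both environments ([pafɛnigu], [pafɛnige]), so there is no rule changing /g/ to [dʒ] before the PL suffix.
The underlying segment must be /dʒ/; palato-alveolar /dʒ/ and /ʃ/ become [g] and [s] when no front vowel follows, yielding [g] there.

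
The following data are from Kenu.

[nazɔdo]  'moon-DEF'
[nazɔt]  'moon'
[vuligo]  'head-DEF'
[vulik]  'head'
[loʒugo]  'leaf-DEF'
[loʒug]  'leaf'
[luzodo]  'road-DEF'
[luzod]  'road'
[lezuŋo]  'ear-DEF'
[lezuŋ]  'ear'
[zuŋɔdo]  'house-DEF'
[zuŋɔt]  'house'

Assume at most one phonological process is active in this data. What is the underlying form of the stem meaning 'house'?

/zuŋɔt/

The stem for 'house' ends in [d] in [zuŋɔdo] but [t] in [zuŋɔt].
The stem 'road' ([luzodo], [luzod]) shows [d] unchanged in both environments, so [d] cannot be basic with [t] derived in isolation.
So /t/ is underlying, and a rule of intervocalic voicing — voiceless stops become voiced between vowels — gives [d].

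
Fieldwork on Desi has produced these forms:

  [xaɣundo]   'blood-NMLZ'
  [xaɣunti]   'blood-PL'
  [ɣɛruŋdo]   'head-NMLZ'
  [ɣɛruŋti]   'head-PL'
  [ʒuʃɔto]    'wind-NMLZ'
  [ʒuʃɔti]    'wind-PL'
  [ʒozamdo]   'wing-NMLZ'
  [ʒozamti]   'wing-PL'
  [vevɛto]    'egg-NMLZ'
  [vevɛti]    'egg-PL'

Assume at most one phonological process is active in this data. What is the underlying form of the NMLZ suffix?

The NMLZ suffix surfaces as [-do] and [-to], depending on the final segment of the stem.
By contrast the PL suffix keeps its initial [t] throughout — that segment must be underlying.
The NMLZ suffix is therefore /-do/ underlyingly, with post-vocalic devoicing: voiced stops become voiceless after a vowel.

/-do/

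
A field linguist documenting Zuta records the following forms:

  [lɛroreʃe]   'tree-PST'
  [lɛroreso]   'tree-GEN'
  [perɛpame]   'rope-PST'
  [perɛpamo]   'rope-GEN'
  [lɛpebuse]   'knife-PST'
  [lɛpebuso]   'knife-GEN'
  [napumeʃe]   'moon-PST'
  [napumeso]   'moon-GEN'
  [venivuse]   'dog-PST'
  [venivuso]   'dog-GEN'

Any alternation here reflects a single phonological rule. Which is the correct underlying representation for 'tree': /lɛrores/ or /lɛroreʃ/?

/lɛroreʃ/

In [lɛroreʃe] and [lɛroreso] the final segment of 'tree' alternates: [ʃ] ~ [s].
If /s/ were underlying and a rule turned it into [ʃ] before the PST suffix, 'knife' would also alternate; but it has [s] in both [lɛpebuse] and [lɛpebuso].
Therefore /ʃ/ is basic and [s] is derived by depalatalization (palato-alveolar /ʃ/ becomes [s] when no front vowel follows).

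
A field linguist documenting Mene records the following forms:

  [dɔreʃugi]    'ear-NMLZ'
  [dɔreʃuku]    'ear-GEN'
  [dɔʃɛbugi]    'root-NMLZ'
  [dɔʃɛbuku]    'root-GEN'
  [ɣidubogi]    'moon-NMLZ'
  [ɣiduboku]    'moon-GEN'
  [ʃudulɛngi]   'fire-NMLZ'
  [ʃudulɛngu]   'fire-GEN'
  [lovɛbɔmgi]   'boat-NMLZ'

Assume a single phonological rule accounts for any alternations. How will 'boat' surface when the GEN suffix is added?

The GEN suffix surfaces as [-gu] and [-ku], depending on the final segment of the stem.
The NMLZ suffix, which begins with [g], is invariant after every stem; so [g] is not altered by any rule here.
The GEN suffix is therefore /-ku/ underlyingly, with post-nasal voicing: voiceless stops become voiced after a nasal.
After 'boat', which ends in a nasal, the suffix surfaces as [-gu], giving [lovɛbɔmgu].

[lovɛbɔmgu]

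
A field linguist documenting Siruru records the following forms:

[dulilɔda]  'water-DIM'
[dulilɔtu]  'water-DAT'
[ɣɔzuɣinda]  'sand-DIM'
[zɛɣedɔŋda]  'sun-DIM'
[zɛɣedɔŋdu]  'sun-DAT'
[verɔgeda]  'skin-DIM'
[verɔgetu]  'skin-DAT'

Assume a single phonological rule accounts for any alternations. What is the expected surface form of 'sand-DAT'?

[ɣɔzuɣindu]

The DAT suffix surfaces as [-du] and [-tu], depending on the final segment of the stem.
The DIM suffix, which begins with [d], is invariant after every stem; so [d] is not altered by any rule here.
The DAT suffix is therefore /-tu/ underlyingly, with post-nasal voicing: voiceless stops become voiced after a nasal.
After 'sand', which ends in a nasal, the suffix surfaces as [-du], giving [ɣɔzuɣindu].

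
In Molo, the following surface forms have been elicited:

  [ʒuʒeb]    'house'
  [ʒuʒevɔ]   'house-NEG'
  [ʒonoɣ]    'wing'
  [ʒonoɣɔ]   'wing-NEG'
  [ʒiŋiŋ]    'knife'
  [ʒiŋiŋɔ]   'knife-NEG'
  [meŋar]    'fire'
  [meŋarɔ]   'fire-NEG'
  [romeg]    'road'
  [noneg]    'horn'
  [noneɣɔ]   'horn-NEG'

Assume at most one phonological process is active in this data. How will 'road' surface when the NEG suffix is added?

'horn' shows [g] ~ [ɣ] at the end of the stem ([noneg] vs [noneɣɔ]).
But 'wing' keeps [ɣ] in both environments ([ʒonoɣ], [ʒonoɣɔ]), so there is no rule changing /ɣ/ to [g] in isolation.
The underlying segment must be /g/; voiced stops become fricatives between vowels, yielding [ɣ] there.
From [romeg] the stem 'road' is /romeg/; between vowels this yields [romeɣɔ].

[romeɣɔ]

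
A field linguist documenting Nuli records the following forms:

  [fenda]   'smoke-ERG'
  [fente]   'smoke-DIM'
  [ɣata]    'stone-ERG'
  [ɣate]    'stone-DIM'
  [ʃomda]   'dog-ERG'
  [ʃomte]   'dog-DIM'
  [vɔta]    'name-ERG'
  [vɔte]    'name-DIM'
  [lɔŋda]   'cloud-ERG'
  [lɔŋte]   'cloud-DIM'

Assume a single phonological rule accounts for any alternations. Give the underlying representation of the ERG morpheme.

/-da/

The ERG morpheme has two allomorphs, [-da] and [-ta].
The DIM suffix, which begins with [t], is invariant after every stem; so [t] is not altered by any rule here.
The ERG suffix is therefore /-da/ underlyingly, with post-vocalic devoicing: voiced stops become voiceless after a vowel.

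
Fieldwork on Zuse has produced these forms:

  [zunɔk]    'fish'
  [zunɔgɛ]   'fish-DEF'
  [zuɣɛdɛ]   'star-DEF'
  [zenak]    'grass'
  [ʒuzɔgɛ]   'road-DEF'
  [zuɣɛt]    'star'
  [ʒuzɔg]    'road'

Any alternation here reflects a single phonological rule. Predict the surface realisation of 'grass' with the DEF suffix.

[zenagɛ]

'fish' shows [k] ~ [g] at the end of the stem ([zunɔk] vs [zunɔgɛ]).
Compare 'road', with invariant [g] in [ʒuzɔg] and [ʒuzɔgɛ]: an analysis with underlying /g/ and a rule producing [k] in isolation would wrongly predict alternation here too.
The underlying segment must be /k/; voiceless stops become voiced between vowels, yielding [g] there.
The one attested form of 'grass', [zenak], shows underlying /zenak/. Applying the same rule between vowels gives [zenagɛ].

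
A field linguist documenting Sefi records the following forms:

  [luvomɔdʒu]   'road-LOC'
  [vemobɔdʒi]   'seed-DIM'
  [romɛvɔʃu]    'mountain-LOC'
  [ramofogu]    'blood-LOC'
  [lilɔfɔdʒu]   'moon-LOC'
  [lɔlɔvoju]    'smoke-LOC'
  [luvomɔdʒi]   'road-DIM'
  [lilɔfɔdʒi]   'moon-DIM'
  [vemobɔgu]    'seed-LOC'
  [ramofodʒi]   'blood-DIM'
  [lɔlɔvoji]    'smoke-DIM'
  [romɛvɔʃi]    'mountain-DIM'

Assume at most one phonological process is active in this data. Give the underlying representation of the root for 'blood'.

The root 'blood' surfaces as [ramofodʒi] and [ramofogu], with a stem-final [dʒ] ~ [g] alternation.
But 'road' keeps [dʒ] in both environments ([luvomɔdʒi], [luvomɔdʒu]), so there is no rule changing /dʒ/ to [g] before the LOC suffix.
Therefore /g/ is basic and [dʒ] is derived by palatalization before a front vowel (/g/ becomes palato-alveolar [dʒ] before a front vowel).

/ramofog/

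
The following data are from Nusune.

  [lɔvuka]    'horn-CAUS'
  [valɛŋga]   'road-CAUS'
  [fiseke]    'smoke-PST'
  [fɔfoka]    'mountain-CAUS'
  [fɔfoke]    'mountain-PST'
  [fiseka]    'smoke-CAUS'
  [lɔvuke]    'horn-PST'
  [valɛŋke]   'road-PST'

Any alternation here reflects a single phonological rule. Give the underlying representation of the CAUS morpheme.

The CAUS suffix surfaces as [-ga] and [-ka], depending on the final segment of the stem.
By contrast the PST suffix keeps its initial [k] throughout — that segment must be underlying.
So the underlying form is /-ga/, and voiced stops become voiceless after a vowel.

/-ga/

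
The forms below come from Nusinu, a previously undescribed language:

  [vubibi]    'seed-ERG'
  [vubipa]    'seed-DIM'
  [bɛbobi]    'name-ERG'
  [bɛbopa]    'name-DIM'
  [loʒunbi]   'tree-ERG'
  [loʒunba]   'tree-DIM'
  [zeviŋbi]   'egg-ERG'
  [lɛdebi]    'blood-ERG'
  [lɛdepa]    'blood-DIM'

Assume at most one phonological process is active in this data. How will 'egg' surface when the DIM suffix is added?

[zeviŋba]

The DIM morpheme has two allomorphs, [-ba] and [-pa].
The ERG suffix, which begins with [b], is invariant after every stem; so [b] is not altered by any rule here.
The DIM suffix is therefore /-pa/ underlyingly, with post-nasal voicing: voiceless stops become voiced after a nasal.
After 'egg', which ends in a nasal, the suffix surfaces as [-ba], giving [zeviŋba].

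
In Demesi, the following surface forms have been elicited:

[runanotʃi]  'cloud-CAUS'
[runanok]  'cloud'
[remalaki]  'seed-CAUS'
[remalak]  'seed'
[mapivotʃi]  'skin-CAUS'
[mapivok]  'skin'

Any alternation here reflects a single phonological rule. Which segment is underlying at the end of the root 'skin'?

/tʃ/

In [mapivotʃi] and [mapivok] the final segment of 'skin' alternates: [tʃ] ~ [k].
Compare 'seed', with invariant [k] in [remalaki] and [remalak]: an analysis with underlying /k/ and a rule producing [tʃ] before the CAUS suffix would wrongly predict alternation here too.
So /tʃ/ is underlying, and a rule of depalatalization — palato-alveolar /tʃ/ becomes [k] when no front vowel follows — gives [k].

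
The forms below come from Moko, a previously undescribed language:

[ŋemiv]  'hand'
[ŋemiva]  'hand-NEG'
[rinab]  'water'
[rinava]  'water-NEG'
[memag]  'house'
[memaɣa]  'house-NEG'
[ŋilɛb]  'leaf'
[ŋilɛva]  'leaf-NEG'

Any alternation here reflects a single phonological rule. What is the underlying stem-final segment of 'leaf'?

/b/

'leaf' shows [b] ~ [v] at the end of the stem ([ŋilɛb] vs [ŋilɛva]).
But 'hand' keeps [v] in both environments ([ŋemiv], [ŋemiva]), so there is no rule changing /v/ to [b] in isolation.
The alternation reflects intervocalic spirantization: voiced stops become fricatives between vowels. /b/ is underlying.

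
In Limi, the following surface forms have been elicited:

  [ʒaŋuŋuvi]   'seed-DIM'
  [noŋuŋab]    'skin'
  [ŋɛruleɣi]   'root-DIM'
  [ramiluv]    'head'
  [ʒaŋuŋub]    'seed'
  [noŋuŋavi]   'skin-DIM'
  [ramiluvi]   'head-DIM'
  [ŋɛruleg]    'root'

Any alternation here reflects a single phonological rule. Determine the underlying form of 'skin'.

In [noŋuŋavi] and [noŋuŋab] the final segment of 'skin' alternates: [v] ~ [b].
The stem 'head' ([ramiluvi], [ramiluv]) shows [v] unchanged in both environments, so [v] cannot be basic with [b] derived in isolation.
Therefore /b/ is basic and [v] is derived by intervocalic spirantization (voiced stops become fricatives between vowels).
So 'skin' = /noŋuŋab/.

/noŋuŋab/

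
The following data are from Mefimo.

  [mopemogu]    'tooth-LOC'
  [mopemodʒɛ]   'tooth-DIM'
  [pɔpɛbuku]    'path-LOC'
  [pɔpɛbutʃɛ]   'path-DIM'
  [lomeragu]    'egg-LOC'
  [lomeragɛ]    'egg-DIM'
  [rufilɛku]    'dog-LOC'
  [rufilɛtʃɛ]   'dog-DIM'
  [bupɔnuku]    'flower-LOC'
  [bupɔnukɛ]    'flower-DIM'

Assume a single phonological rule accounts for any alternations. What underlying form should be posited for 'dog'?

'dog' shows [k] ~ [tʃ] at the end of the stem ([rufilɛku] vs [rufilɛtʃɛ]).
Compare 'flower', with invariant [k] in [bupɔnuku] and [bupɔnukɛ]: an analysis with underlying /k/ and a rule producing [tʃ] before the DIM suffix would wrongly predict alternation here too.
The alternation reflects depalatalization: palato-alveolar /tʃ/ and /dʒ/ become [k] and [g] when no front vowel follows. /tʃ/ is underlying.
Hence 'dog' is /rufilɛtʃ/ underlyingly.

/rufilɛtʃ/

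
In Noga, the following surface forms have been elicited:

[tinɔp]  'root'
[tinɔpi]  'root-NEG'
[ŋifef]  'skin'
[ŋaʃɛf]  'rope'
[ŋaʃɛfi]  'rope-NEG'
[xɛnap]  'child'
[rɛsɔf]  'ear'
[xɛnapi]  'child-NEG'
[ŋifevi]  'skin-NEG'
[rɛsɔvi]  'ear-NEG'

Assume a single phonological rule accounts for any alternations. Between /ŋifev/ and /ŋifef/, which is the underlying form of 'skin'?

'skin' shows [f] ~ [v] at the end of the stem ([ŋifef] vs [ŋifevi]).
But 'rope' keeps [f] in both environments ([ŋaʃɛf], [ŋaʃɛfi]), so there is no rule changing /f/ to [v] before the NEG suffix.
Therefore /v/ is basic and [f] is derived by word-final obstruent devoicing (voiced obstruents become voiceless word-finally).

/ŋifev/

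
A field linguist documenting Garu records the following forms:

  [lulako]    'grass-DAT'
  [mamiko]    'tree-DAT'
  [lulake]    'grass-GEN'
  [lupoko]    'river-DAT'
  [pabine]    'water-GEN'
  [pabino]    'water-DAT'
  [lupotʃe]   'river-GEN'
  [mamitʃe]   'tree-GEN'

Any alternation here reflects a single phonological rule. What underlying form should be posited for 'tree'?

The root 'tree' surfaces as [mamiko] and [mamitʃe], with a stem-final [k] ~ [tʃ] alternation.
The stem 'grass' ([lulako], [lulake]) shows [k] unchanged in both environments, so [k] cannot be basic with [tʃ] derived before the GEN suffix.
Therefore /tʃ/ is basic and [k] is derived by depalatalization (palato-alveolar /tʃ/ becomes [k] when no front vowel follows).
Hence 'tree' is /mamitʃ/ underlyingly.

/mamitʃ/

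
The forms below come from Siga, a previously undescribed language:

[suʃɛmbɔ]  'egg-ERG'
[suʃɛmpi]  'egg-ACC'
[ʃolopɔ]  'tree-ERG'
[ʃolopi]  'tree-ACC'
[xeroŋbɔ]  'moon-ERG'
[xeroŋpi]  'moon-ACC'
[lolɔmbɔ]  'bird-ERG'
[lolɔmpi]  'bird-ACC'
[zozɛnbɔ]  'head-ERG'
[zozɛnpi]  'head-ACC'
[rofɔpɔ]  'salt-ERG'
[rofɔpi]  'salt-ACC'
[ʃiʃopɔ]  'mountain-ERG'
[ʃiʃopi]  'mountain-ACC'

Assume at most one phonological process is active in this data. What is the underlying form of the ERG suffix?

The ERG morpheme has two allomorphs, [-bɔ] and [-pɔ].
The ACC suffix, which begins with [p], is invariant after every stem; so [p] is not altered by any rule here.
So the underlying form is /-bɔ/, and voiced stops become voiceless after a vowel.

/-bɔ/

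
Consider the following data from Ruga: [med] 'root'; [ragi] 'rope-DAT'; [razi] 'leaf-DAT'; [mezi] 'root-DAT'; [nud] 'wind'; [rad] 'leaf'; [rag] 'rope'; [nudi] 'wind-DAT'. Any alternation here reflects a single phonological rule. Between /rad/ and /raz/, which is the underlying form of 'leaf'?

/raz/

The root 'leaf' surfaces as [razi] and [rad], with a stem-final [z] ~ [d] alternation.
The stem 'wind' ([nudi], [nud]) shows [d] unchanged in both environments, so [d] cannot be basic with [z] derived before the DAT suffix.
Therefore /z/ is basic and [d] is derived by word-final hardening (voiced fricatives become stops word-finally).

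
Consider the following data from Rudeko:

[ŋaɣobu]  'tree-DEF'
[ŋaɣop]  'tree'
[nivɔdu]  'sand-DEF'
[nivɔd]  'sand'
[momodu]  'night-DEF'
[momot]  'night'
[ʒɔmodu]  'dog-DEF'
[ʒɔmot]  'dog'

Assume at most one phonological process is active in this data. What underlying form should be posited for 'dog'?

The root 'dog' surfaces as [ʒɔmodu] and [ʒɔmot], with a stem-final [d] ~ [t] alternation.
The stem 'sand' ([nivɔdu], [nivɔd]) shows [d] unchanged in both environments, so [d] cannot be basic with [t] derived in isolation.
So /t/ is underlying, and a rule of intervocalic voicing — voiceless stops become voiced between vowels — gives [d].
The underlying form of 'dog' is therefore /ʒɔmot/.

/ʒɔmot/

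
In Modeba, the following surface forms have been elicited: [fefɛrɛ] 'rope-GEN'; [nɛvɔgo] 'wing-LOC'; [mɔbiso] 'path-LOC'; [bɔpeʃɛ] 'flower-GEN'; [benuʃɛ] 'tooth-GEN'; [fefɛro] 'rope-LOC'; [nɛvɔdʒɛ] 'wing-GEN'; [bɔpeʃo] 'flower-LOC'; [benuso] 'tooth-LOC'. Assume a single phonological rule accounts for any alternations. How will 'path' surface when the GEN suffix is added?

In [benuʃɛ] and [benuso] the final segment of 'tooth' alternates: [ʃ] ~ [s].
But 'flower' keeps [ʃ] in both environments ([bɔpeʃɛ], [bɔpeʃo]), so there is no rule changing /ʃ/ to [s] before the LOC suffix.
Therefore /s/ is basic and [ʃ] is derived by palatalization before a front vowel (/g/ and /s/ become palato-alveolar [dʒ] and [ʃ] before a front vowel).
From [mɔbiso] the stem 'path' is /mɔbis/; before a front vowel this yields [mɔbiʃɛ].

[mɔbiʃɛ]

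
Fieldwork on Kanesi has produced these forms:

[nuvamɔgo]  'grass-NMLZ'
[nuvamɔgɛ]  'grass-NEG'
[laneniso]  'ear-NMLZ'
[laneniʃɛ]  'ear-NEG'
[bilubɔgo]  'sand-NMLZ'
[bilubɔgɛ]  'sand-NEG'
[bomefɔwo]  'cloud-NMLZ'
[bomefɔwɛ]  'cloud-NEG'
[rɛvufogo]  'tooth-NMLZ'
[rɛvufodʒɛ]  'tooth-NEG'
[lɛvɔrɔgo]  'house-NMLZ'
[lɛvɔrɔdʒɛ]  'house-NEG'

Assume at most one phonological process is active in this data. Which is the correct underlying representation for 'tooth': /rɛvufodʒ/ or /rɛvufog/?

/rɛvufodʒ/

The root 'tooth' surfaces as [rɛvufogo] and [rɛvufodʒɛ], with a stem-final [g] ~ [dʒ] alternation.
If /g/ were underlying and a rule turned it into [dʒ] before the NEG suffix, 'sand' would also alternate; but it has [g] in both [bilubɔgo] and [bilubɔgɛ].
Therefore /dʒ/ is basic and [g] is derived by depalatalization (palato-alveolar /dʒ/ and /ʃ/ become [g] and [s] when no front vowel follows).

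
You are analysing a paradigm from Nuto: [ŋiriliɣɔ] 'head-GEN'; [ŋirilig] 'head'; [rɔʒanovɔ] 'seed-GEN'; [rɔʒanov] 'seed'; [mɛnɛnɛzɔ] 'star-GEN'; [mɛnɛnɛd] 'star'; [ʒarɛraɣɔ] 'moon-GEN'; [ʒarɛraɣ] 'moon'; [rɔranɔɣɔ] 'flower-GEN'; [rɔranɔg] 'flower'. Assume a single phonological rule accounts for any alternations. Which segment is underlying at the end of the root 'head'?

/g/

'head' shows [ɣ] ~ [g] at the end of the stem ([ŋiriliɣɔ] vs [ŋirilig]).
Compare 'moon', with invariant [ɣ] in [ʒarɛraɣɔ] and [ʒarɛraɣ]: an analysis with underlying /ɣ/ and a rule producing [g] in isolation would wrongly predict alternation here too.
The alternation reflects intervocalic spirantization: voiced stops become fricatives between vowels. /g/ is underlying.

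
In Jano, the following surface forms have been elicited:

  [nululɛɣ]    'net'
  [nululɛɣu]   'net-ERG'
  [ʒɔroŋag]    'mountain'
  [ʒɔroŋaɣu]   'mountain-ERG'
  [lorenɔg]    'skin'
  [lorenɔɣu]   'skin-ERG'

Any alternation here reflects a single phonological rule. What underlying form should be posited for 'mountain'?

/ʒɔroŋag/

'mountain' shows [g] ~ [ɣ] at the end of the stem ([ʒɔroŋag] vs [ʒɔroŋaɣu]).
The stem 'net' ([nululɛɣ], [nululɛɣu]) shows [ɣ] unchanged in both environments, so [ɣ] cannot be basic with [g] derived in isolation.
The alternation reflects intervocalic spirantization: voiced stops become fricatives between vowels. /g/ is underlying.
So 'mountain' = /ʒɔroŋag/.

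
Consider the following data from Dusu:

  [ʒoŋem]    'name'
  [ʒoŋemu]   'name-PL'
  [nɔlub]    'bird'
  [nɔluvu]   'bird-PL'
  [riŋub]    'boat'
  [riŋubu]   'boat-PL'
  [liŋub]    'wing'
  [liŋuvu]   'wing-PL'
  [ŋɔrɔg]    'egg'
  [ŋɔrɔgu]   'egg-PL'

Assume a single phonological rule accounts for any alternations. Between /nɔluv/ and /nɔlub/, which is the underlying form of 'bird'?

The root 'bird' surfaces as [nɔlub] and [nɔluvu], with a stem-final [b] ~ [v] alternation.
The stem 'boat' ([riŋub], [riŋubu]) shows [b] unchanged in both environments, so [b] cannot be basic with [v] derived before the PL suffix.
So /v/ is underlying, and a rule of word-final hardening — voiced fricatives become stops word-finally — gives [b].

/nɔluv/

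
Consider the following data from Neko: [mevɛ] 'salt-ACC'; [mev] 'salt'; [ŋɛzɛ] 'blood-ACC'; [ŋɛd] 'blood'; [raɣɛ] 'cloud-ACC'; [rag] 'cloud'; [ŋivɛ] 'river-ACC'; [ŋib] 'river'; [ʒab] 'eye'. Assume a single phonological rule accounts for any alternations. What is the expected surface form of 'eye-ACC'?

The root 'river' surfaces as [ŋivɛ] and [ŋib], with a stem-final [v] ~ [b] alternation.
If /v/ were underlying and a rule turned it into [b] in isolation, 'salt' would also alternate; but it has [v] in both [mevɛ] and [mev].
Therefore /b/ is basic and [v] is derived by intervocalic spirantization (voiced stops become fricatives between vowels).
From [ʒab] the stem 'eye' is /ʒab/; between vowels this yields [ʒavɛ].

[ʒavɛ]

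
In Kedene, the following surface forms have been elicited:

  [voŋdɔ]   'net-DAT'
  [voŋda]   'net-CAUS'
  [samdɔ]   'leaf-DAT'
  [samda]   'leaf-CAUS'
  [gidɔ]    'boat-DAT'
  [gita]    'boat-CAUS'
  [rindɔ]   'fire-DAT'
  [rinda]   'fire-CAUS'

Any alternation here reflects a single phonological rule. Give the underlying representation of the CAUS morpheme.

The CAUS suffix surfaces as [-da] and [-ta], depending on the final segment of the stem.
By contrast the DAT suffix keeps its initial [d] throughout — that segment must be underlying.
So the underlying form is /-ta/, and voiceless stops become voiced after a nasal.

/-ta/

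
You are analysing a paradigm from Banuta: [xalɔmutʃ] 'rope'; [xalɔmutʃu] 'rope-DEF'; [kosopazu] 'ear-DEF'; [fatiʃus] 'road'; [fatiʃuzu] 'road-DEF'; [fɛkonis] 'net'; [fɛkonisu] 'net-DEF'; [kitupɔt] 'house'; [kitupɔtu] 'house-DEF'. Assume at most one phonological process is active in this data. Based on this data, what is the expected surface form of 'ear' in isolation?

[kosopas]

'road' shows [s] ~ [z] at the end of the stem ([fatiʃus] vs [fatiʃuzu]).
But 'net' keeps [s] in both environments ([fɛkonis], [fɛkonisu]), so there is no rule changing /s/ to [z] before the DEF suffix.
The underlying segment must be /z/; voiced obstruents become voiceless word-finally, yielding [s] there.
From [kosopazu] the stem 'ear' is /kosopaz/; word-finally this yields [kosopas].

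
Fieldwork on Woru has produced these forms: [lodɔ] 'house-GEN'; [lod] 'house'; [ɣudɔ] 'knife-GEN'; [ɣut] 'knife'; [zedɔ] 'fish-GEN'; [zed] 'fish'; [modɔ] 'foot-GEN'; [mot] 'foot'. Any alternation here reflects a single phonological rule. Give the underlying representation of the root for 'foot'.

/mot/

In [modɔ] and [mot] the final segment of 'foot' alternates: [d] ~ [t].
The stem 'house' ([lodɔ], [lod]) shows [d] unchanged in both environments, so [d] cannot be basic with [t] derived in isolation.
The alternation reflects intervocalic voicing: voiceless stops become voiced between vowels. /t/ is underlying.
Hence 'foot' is /mot/ underlyingly.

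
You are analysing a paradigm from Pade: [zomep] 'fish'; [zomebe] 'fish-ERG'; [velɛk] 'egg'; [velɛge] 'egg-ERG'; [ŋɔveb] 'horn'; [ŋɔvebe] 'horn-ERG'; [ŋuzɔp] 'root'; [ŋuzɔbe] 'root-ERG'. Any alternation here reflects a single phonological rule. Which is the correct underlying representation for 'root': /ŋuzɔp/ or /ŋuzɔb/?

/ŋuzɔp/

'root' shows [p] ~ [b] at the end of the stem ([ŋuzɔp] vs [ŋuzɔbe]).
The stem 'horn' ([ŋɔveb], [ŋɔvebe]) shows [b] unchanged in both environments, so [b] cannot be basic with [p] derived in isolation.
So /p/ is underlying, and a rule of intervocalic voicing — voiceless stops become voiced between vowels — gives [b].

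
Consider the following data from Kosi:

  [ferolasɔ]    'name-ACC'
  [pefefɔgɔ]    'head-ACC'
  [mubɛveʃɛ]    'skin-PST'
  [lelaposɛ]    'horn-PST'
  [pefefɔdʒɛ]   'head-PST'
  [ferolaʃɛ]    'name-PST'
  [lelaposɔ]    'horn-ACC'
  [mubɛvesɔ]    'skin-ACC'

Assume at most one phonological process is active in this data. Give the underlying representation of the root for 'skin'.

'skin' shows [ʃ] ~ [s] at the end of the stem ([mubɛveʃɛ] vs [mubɛvesɔ]).
Compare 'horn', with invariant [s] in [lelaposɛ] and [lelaposɔ]: an analysis with underlying /s/ and a rule producing [ʃ] before the PST suffix would wrongly predict alternation here too.
The underlying segment must be /ʃ/; palato-alveolar /dʒ/ and /ʃ/ become [g] and [s] when no front vowel follows, yielding [s] there.

/mubɛveʃ/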